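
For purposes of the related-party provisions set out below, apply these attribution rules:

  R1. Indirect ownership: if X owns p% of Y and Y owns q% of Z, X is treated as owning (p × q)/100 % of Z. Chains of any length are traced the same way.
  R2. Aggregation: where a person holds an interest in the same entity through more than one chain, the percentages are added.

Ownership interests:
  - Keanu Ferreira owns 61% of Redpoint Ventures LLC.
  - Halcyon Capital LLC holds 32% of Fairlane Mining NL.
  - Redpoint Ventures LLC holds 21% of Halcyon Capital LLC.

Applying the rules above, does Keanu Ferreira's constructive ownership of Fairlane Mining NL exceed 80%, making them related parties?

No

Chain via Redpoint Ventures LLC → Halcyon Capital LLC (R1): 61% × 21% × 32% = 4.0992% of Fairlane Mining NL.
4.0992% does not exceed the 80% threshold, so Keanu is not a related party to Fairlane Mining NL.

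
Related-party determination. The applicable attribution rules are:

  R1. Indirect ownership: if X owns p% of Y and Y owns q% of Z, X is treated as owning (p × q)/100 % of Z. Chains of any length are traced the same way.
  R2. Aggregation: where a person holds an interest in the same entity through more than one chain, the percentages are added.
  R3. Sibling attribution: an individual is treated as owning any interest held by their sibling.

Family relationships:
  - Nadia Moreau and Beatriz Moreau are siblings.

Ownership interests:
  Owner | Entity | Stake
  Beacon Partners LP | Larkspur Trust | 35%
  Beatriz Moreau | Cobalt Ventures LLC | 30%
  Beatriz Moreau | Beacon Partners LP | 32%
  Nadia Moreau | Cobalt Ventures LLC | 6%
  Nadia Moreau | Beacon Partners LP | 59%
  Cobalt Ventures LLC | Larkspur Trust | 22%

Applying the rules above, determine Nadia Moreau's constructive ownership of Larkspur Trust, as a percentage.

39.77%

By sibling attribution (R3), Nadia Moreau is treated as also owning Beatriz Moreau's interest in Cobalt Ventures LLC, giving 6% + 30% = 36%.
By sibling attribution (R3), Nadia Moreau is treated as also owning Beatriz Moreau's interest in Beacon Partners LP, giving 59% + 32% = 91%.
Chain via Cobalt Ventures LLC (R1): 36% × 22% = 7.92% of Larkspur Trust.
Chain via Beacon Partners LP (R1): 91% × 35% = 31.85% of Larkspur Trust.
Aggregating (R2): 7.92% + 31.85% = 39.77%.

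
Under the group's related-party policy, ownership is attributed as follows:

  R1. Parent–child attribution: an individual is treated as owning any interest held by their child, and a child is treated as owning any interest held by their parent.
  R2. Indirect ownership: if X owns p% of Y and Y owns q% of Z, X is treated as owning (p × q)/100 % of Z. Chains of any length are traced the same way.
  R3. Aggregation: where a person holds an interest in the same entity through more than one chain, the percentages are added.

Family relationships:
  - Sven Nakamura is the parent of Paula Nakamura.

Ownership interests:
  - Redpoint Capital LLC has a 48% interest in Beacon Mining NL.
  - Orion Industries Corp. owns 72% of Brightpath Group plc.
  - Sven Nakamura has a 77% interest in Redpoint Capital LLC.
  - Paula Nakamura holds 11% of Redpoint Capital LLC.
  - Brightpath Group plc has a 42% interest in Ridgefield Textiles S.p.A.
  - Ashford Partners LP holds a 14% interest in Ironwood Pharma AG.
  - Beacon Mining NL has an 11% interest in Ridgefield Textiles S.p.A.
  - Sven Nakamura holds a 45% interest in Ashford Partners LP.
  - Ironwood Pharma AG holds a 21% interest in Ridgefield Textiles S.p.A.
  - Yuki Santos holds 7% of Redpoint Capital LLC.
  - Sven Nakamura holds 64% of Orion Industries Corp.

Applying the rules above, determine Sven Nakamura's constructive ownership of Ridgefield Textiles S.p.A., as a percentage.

25.323%

By parent–child attribution (R1), Sven Nakamura is treated as also owning Paula Nakamura's interest in Redpoint Capital LLC, giving 77% + 11% = 88%.
Chain via Ashford Partners LP → Ironwood Pharma AG (R2): 45% × 14% × 21% = 1.323% of Ridgefield Textiles S.p.A.
Chain via Orion Industries Corp. → Brightpath Group plc (R2): 64% × 72% × 42% = 19.3536% of Ridgefield Textiles S.p.A.
Chain via Redpoint Capital LLC → Beacon Mining NL (R2): 88% × 48% × 11% = 4.6464% of Ridgefield Textiles S.p.A.
Aggregating (R3): 1.323% + 19.3536% + 4.6464% = 25.323%.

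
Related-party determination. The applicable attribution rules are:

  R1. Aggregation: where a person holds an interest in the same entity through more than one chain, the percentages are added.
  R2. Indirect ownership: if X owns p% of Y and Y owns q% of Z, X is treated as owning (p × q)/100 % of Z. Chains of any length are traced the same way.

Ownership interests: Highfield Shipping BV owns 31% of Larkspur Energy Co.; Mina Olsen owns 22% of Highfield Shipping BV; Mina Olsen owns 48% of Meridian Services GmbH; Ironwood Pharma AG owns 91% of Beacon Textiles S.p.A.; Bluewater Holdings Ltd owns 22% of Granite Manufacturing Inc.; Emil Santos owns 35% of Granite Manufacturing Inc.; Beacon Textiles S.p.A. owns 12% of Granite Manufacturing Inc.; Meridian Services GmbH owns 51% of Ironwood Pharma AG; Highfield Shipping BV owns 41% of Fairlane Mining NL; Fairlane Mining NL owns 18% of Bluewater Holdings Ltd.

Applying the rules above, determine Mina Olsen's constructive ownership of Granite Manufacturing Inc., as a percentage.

3.030408%

Chain via Meridian Services GmbH → Ironwood Pharma AG → Beacon Textiles S.p.A. (R2): 48% × 51% × 91% × 12% = 2.673216% of Granite Manufacturing Inc.
Chain via Highfield Shipping BV → Fairlane Mining NL → Bluewater Holdings Ltd (R2): 22% × 41% × 18% × 22% = 0.357192% of Granite Manufacturing Inc.
Aggregating (R1): 2.673216% + 0.357192% = 3.030408%.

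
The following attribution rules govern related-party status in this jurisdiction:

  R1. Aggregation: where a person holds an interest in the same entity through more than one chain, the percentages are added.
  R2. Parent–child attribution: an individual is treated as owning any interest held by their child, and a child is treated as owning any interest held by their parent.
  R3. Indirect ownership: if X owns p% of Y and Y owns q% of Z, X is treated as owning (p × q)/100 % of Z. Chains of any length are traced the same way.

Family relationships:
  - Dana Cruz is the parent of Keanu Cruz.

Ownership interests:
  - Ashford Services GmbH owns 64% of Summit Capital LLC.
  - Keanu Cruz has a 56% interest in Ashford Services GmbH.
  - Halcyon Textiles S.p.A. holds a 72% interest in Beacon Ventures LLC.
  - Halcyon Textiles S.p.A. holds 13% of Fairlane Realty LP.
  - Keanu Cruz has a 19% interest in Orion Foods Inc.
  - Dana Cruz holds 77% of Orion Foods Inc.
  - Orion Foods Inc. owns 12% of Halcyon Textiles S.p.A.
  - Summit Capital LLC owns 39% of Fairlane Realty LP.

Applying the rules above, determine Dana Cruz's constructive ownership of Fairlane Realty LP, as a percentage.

By parent–child attribution (R2), Dana Cruz is treated as also owning Keanu Cruz's interest in Orion Foods Inc, giving 77% + 19% = 96%.
By parent–child attribution (R2), Dana Cruz is treated as owning Keanu Cruz's 56% interest in Ashford Services GmbH.
Chain via Orion Foods Inc. → Halcyon Textiles S.p.A. (R3): 96% × 12% × 13% = 1.4976% of Fairlane Realty LP.
Chain via Ashford Services GmbH → Summit Capital LLC (R3): 56% × 64% × 39% = 13.9776% of Fairlane Realty LP.
Aggregating (R1): 1.4976% + 13.9776% = 15.4752%.

15.4752%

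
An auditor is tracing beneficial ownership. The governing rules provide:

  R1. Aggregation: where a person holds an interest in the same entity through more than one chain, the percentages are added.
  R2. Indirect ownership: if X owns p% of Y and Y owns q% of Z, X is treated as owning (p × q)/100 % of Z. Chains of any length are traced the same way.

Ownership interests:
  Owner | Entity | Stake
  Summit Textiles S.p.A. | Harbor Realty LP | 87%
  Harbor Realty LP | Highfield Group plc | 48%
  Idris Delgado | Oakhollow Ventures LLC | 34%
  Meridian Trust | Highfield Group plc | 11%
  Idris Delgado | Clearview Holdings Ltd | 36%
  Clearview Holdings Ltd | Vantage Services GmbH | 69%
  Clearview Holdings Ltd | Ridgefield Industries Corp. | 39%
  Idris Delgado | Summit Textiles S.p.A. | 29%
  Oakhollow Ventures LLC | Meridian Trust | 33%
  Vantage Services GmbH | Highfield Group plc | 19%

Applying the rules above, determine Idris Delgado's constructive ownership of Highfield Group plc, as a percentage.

Chain via Summit Textiles S.p.A. → Harbor Realty LP (R2): 29% × 87% × 48% = 12.1104% of Highfield Group plc.
Chain via Oakhollow Ventures LLC → Meridian Trust (R2): 34% × 33% × 11% = 1.2342% of Highfield Group plc.
Chain via Clearview Holdings Ltd → Vantage Services GmbH (R2): 36% × 69% × 19% = 4.7196% of Highfield Group plc.
Aggregating (R1): 12.1104% + 1.2342% + 4.7196% = 18.0642%.

18.0642%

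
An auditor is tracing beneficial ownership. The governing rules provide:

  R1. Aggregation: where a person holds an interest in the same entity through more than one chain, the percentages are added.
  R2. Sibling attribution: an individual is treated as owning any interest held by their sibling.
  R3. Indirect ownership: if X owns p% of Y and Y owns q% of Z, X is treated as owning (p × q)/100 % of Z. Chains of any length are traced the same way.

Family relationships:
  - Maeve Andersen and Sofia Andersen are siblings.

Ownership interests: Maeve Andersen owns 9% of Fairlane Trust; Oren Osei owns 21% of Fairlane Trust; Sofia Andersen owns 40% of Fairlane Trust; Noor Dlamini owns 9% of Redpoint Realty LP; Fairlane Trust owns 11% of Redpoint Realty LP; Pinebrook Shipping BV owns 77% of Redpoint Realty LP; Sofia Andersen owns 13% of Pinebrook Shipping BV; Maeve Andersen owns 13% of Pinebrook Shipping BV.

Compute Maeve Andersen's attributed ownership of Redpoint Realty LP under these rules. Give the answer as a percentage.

By sibling attribution (R2), Maeve Andersen is treated as also owning Sofia Andersen's interest in Pinebrook Shipping BV, giving 13% + 13% = 26%.
By sibling attribution (R2), Maeve Andersen is treated as also owning Sofia Andersen's interest in Fairlane Trust, giving 9% + 40% = 49%.
Chain via Pinebrook Shipping BV (R3): 26% × 77% = 20.02% of Redpoint Realty LP.
Chain via Fairlane Trust (R3): 49% × 11% = 5.39% of Redpoint Realty LP.
Aggregating (R1): 20.02% + 5.39% = 25.41%.

25.41%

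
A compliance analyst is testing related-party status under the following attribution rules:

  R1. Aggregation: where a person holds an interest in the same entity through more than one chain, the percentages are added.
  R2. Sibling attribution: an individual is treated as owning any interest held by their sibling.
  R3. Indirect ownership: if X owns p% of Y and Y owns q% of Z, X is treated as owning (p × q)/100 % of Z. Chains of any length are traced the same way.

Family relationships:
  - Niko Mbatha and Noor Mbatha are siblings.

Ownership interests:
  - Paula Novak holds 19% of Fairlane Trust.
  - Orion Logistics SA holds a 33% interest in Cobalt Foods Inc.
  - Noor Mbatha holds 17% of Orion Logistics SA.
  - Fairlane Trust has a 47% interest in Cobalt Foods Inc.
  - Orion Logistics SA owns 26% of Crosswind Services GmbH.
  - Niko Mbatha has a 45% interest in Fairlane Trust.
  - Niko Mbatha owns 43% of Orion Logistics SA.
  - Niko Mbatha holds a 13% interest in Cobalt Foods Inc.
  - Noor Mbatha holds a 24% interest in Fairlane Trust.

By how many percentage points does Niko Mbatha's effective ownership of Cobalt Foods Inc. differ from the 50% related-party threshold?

By sibling attribution (R2), Niko Mbatha is treated as also owning Noor Mbatha's interest in Fairlane Trust, giving 45% + 24% = 69%.
By sibling attribution (R2), Niko Mbatha is treated as also owning Noor Mbatha's interest in Orion Logistics SA, giving 43% + 17% = 60%.
Chain via Fairlane Trust (R3): 69% × 47% = 32.43% of Cobalt Foods Inc.
Chain via Orion Logistics SA (R3): 60% × 33% = 19.8% of Cobalt Foods Inc.
Direct interest in Cobalt Foods Inc: 13%.
Aggregating (R1): 32.43% + 19.8% + 13% = 65.23%.
65.23% exceeds the 50% threshold by 15.23 percentage points.

15.23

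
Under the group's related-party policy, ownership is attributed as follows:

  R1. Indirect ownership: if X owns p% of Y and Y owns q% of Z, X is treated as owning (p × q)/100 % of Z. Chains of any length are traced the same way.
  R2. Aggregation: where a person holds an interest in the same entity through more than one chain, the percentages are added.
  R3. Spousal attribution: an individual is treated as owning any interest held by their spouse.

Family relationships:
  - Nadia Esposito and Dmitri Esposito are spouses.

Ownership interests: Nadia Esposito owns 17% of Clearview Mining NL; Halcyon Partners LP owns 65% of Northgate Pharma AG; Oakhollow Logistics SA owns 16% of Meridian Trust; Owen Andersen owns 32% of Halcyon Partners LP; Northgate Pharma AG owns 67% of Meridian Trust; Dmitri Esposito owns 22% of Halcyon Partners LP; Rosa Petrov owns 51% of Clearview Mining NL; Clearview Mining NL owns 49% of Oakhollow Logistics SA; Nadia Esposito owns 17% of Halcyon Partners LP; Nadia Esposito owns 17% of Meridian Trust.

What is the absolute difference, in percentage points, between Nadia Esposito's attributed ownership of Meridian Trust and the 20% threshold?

By spousal attribution (R3), Nadia Esposito is treated as also owning Dmitri Esposito's interest in Halcyon Partners LP, giving 17% + 22% = 39%.
Chain via Clearview Mining NL → Oakhollow Logistics SA (R1): 17% × 49% × 16% = 1.3328% of Meridian Trust.
Chain via Halcyon Partners LP → Northgate Pharma AG (R1): 39% × 65% × 67% = 16.9845% of Meridian Trust.
Direct interest in Meridian Trust: 17%.
Aggregating (R2): 1.3328% + 16.9845% + 17% = 35.3173%.
35.3173% exceeds the 20% threshold by 15.3173 percentage points.

15.3173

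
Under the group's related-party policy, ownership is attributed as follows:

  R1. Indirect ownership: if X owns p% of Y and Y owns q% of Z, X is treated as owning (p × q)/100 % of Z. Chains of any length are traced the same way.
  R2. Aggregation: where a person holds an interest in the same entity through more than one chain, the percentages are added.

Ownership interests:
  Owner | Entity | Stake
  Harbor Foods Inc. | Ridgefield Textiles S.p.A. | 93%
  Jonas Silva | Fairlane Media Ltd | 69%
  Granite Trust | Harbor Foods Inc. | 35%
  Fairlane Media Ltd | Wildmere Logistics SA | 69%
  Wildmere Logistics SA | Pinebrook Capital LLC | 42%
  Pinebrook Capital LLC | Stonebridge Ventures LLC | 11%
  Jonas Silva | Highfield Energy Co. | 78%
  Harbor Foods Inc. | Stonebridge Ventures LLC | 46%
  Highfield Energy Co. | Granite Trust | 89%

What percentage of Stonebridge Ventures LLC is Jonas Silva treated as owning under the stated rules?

Chain via Highfield Energy Co. → Granite Trust → Harbor Foods Inc. (R1): 78% × 89% × 35% × 46% = 11.17662% of Stonebridge Ventures LLC.
Chain via Fairlane Media Ltd → Wildmere Logistics SA → Pinebrook Capital LLC (R1): 69% × 69% × 42% × 11% = 2.199582% of Stonebridge Ventures LLC.
Aggregating (R2): 11.17662% + 2.199582% = 13.376202%.

13.376202%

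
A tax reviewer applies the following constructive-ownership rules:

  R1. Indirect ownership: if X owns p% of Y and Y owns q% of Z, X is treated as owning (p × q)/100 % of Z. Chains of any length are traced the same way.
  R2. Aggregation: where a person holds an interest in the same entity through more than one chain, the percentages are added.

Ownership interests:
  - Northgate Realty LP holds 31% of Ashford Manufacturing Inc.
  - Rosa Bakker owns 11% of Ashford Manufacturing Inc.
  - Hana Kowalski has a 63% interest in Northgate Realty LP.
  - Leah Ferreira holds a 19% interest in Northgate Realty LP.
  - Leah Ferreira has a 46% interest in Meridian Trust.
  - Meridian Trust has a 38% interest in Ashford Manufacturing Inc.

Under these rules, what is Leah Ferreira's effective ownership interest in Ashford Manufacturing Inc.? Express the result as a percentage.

Chain via Meridian Trust (R1): 46% × 38% = 17.48% of Ashford Manufacturing Inc.
Chain via Northgate Realty LP (R1): 19% × 31% = 5.89% of Ashford Manufacturing Inc.
Aggregating (R2): 17.48% + 5.89% = 23.37%.

23.37%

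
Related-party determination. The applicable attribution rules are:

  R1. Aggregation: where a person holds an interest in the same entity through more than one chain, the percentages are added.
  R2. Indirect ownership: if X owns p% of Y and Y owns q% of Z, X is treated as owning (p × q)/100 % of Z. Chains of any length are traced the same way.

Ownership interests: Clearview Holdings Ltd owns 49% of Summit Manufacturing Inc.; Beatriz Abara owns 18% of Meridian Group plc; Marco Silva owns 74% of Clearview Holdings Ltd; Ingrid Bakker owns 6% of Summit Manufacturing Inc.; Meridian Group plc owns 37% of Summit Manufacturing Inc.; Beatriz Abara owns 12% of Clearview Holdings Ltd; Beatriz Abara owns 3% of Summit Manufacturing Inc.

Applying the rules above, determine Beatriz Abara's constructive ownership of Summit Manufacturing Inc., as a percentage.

Chain via Clearview Holdings Ltd (R2): 12% × 49% = 5.88% of Summit Manufacturing Inc.
Chain via Meridian Group plc (R2): 18% × 37% = 6.66% of Summit Manufacturing Inc.
Direct interest in Summit Manufacturing Inc: 3%.
Aggregating (R1): 5.88% + 6.66% + 3% = 15.54%.

15.54%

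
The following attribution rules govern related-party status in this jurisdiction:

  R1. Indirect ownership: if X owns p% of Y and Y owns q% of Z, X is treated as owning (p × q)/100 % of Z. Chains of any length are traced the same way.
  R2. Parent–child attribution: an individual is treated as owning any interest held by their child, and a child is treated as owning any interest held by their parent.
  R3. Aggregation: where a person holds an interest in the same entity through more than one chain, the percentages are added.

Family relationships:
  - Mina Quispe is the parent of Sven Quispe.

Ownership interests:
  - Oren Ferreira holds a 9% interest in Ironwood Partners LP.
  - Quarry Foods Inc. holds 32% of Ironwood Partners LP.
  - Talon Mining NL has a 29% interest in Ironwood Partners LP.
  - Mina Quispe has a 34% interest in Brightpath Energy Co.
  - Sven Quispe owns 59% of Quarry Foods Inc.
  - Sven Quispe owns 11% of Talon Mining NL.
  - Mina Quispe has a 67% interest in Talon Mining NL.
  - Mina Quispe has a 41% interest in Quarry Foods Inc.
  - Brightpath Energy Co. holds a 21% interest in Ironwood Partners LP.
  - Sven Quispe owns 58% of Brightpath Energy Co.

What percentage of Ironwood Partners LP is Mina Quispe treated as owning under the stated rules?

By parent–child attribution (R2), Mina Quispe is treated as also owning Sven Quispe's interest in Brightpath Energy Co, giving 34% + 58% = 92%.
By parent–child attribution (R2), Mina Quispe is treated as also owning Sven Quispe's interest in Talon Mining NL, giving 67% + 11% = 78%.
By parent–child attribution (R2), Mina Quispe is treated as also owning Sven Quispe's interest in Quarry Foods Inc, giving 41% + 59% = 100%.
Chain via Brightpath Energy Co. (R1): 92% × 21% = 19.32% of Ironwood Partners LP.
Chain via Talon Mining NL (R1): 78% × 29% = 22.62% of Ironwood Partners LP.
Chain via Quarry Foods Inc. (R1): 100% × 32% = 32% of Ironwood Partners LP.
Aggregating (R3): 19.32% + 22.62% + 32% = 73.94%.

73.94%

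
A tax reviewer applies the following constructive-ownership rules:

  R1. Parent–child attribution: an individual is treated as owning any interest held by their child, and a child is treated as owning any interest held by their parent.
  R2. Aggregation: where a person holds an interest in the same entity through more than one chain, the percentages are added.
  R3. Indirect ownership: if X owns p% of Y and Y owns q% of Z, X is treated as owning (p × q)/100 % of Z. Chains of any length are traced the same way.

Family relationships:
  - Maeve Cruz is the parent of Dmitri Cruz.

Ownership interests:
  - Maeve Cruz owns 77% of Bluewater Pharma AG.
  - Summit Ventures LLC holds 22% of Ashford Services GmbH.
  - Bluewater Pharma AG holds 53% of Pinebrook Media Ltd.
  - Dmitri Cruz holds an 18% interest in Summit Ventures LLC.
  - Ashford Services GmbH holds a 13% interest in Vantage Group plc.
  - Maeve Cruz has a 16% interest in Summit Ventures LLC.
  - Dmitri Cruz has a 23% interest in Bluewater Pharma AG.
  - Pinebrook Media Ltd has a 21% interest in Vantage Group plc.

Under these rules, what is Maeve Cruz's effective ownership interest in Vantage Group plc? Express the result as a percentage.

By parent–child attribution (R1), Maeve Cruz is treated as also owning Dmitri Cruz's interest in Bluewater Pharma AG, giving 77% + 23% = 100%.
By parent–child attribution (R1), Maeve Cruz is treated as also owning Dmitri Cruz's interest in Summit Ventures LLC, giving 16% + 18% = 34%.
Chain via Bluewater Pharma AG → Pinebrook Media Ltd (R3): 100% × 53% × 21% = 11.13% of Vantage Group plc.
Chain via Summit Ventures LLC → Ashford Services GmbH (R3): 34% × 22% × 13% = 0.9724% of Vantage Group plc.
Aggregating (R2): 11.13% + 0.9724% = 12.1024%.

12.1024%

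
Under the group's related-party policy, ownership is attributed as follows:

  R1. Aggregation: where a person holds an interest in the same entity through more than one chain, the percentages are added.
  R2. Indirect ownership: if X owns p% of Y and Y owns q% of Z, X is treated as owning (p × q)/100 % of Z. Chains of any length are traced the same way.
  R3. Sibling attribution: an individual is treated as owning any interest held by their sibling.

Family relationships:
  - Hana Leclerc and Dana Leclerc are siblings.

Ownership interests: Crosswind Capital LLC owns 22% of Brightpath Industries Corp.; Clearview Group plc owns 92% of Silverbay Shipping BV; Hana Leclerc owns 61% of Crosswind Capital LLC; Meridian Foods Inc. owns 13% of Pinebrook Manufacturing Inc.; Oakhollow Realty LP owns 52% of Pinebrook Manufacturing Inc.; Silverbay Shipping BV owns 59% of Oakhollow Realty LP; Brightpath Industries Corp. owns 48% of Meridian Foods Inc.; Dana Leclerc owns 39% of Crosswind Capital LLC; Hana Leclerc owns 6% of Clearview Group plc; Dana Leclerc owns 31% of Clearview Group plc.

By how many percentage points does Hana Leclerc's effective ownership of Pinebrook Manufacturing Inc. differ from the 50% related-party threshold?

By sibling attribution (R3), Hana Leclerc is treated as also owning Dana Leclerc's interest in Clearview Group plc, giving 6% + 31% = 37%.
By sibling attribution (R3), Hana Leclerc is treated as also owning Dana Leclerc's interest in Crosswind Capital LLC, giving 61% + 39% = 100%.
Chain via Clearview Group plc → Silverbay Shipping BV → Oakhollow Realty LP (R2): 37% × 92% × 59% × 52% = 10.443472% of Pinebrook Manufacturing Inc.
Chain via Crosswind Capital LLC → Brightpath Industries Corp. → Meridian Foods Inc. (R2): 100% × 22% × 48% × 13% = 1.3728% of Pinebrook Manufacturing Inc.
Aggregating (R1): 10.443472% + 1.3728% = 11.816272%.
11.816272% falls short of the 50% threshold by 38.183728 percentage points.

38.183728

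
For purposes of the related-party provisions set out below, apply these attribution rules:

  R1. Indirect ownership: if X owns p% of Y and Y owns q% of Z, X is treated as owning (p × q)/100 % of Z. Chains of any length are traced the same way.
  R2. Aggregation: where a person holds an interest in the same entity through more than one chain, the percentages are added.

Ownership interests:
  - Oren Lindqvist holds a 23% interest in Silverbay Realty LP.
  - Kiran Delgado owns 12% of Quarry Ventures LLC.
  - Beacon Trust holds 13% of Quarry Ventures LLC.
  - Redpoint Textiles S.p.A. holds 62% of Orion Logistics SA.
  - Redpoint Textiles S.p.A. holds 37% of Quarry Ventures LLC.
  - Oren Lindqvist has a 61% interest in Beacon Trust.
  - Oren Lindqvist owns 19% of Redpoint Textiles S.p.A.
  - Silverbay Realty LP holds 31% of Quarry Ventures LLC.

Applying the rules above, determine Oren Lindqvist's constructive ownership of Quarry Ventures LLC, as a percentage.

22.09%

Chain via Beacon Trust (R1): 61% × 13% = 7.93% of Quarry Ventures LLC.
Chain via Silverbay Realty LP (R1): 23% × 31% = 7.13% of Quarry Ventures LLC.
Chain via Redpoint Textiles S.p.A. (R1): 19% × 37% = 7.03% of Quarry Ventures LLC.
Aggregating (R2): 7.93% + 7.13% + 7.03% = 22.09%.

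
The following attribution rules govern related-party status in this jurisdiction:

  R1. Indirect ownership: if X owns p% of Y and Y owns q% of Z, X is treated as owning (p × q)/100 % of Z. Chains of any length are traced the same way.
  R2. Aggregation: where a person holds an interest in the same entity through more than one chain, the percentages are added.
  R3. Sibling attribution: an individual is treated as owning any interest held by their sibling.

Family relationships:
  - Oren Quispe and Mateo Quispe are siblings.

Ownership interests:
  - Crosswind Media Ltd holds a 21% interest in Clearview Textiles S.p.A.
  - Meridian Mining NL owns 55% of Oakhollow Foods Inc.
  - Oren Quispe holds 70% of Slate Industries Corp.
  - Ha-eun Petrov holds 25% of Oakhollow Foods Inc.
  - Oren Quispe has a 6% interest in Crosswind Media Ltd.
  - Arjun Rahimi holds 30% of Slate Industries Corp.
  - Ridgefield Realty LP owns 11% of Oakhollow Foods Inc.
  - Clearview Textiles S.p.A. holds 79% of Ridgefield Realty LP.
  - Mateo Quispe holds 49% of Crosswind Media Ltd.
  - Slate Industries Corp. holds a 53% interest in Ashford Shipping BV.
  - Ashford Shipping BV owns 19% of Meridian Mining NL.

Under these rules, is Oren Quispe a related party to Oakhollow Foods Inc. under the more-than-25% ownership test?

By sibling attribution (R3), Oren Quispe is treated as also owning Mateo Quispe's interest in Crosswind Media Ltd, giving 6% + 49% = 55%.
Chain via Crosswind Media Ltd → Clearview Textiles S.p.A. → Ridgefield Realty LP (R1): 55% × 21% × 79% × 11% = 1.003695% of Oakhollow Foods Inc.
Chain via Slate Industries Corp. → Ashford Shipping BV → Meridian Mining NL (R1): 70% × 53% × 19% × 55% = 3.87695% of Oakhollow Foods Inc.
Aggregating (R2): 1.003695% + 3.87695% = 4.880645%.
4.880645% does not exceed the 25% threshold, so Oren is not a related party to Oakhollow Foods Inc.

No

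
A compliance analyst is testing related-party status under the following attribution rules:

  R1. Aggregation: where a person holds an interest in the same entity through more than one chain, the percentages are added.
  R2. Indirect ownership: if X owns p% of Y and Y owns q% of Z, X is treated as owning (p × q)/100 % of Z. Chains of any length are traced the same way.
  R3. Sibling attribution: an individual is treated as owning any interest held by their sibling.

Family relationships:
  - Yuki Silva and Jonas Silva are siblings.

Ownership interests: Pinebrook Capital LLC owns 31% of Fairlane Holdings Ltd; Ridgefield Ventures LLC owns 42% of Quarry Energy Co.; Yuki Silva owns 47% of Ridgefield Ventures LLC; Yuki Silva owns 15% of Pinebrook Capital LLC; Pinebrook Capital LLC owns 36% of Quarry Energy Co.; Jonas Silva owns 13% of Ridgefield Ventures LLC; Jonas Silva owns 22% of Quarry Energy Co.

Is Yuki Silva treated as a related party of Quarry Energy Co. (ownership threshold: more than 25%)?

By sibling attribution (R3), Yuki Silva is treated as also owning Jonas Silva's interest in Ridgefield Ventures LLC, giving 47% + 13% = 60%.
By sibling attribution (R3), Yuki Silva is treated as owning Jonas Silva's 22% interest in Quarry Energy Co.
Chain via Ridgefield Ventures LLC (R2): 60% × 42% = 25.2% of Quarry Energy Co.
Chain via Pinebrook Capital LLC (R2): 15% × 36% = 5.4% of Quarry Energy Co.
Direct interest in Quarry Energy Co: 22%.
Aggregating (R1): 25.2% + 5.4% + 22% = 52.6%.
52.6% exceeds the 25% threshold, so Yuki is a related party to Quarry Energy Co.

Yes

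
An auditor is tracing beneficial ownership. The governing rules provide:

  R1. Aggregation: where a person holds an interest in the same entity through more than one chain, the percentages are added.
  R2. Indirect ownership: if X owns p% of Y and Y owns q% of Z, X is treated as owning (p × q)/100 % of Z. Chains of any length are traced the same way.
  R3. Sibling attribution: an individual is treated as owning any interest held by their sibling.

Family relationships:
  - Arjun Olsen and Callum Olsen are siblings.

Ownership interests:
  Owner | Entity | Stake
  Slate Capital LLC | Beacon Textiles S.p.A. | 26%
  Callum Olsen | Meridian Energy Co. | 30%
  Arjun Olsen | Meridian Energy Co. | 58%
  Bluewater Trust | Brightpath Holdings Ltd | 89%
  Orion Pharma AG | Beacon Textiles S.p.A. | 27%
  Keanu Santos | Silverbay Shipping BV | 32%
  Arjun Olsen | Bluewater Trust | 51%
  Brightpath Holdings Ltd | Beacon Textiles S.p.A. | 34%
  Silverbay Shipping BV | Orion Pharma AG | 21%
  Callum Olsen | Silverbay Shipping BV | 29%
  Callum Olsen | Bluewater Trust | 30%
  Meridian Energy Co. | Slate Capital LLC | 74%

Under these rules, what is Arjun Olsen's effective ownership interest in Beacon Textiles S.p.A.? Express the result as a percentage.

43.0861%

By sibling attribution (R3), Arjun Olsen is treated as also owning Callum Olsen's interest in Bluewater Trust, giving 51% + 30% = 81%.
By sibling attribution (R3), Arjun Olsen is treated as also owning Callum Olsen's interest in Meridian Energy Co, giving 58% + 30% = 88%.
By sibling attribution (R3), Arjun Olsen is treated as owning Callum Olsen's 29% interest in Silverbay Shipping BV.
Chain via Bluewater Trust → Brightpath Holdings Ltd (R2): 81% × 89% × 34% = 24.5106% of Beacon Textiles S.p.A.
Chain via Meridian Energy Co. → Slate Capital LLC (R2): 88% × 74% × 26% = 16.9312% of Beacon Textiles S.p.A.
Chain via Silverbay Shipping BV → Orion Pharma AG (R2): 29% × 21% × 27% = 1.6443% of Beacon Textiles S.p.A.
Aggregating (R1): 24.5106% + 16.9312% + 1.6443% = 43.0861%.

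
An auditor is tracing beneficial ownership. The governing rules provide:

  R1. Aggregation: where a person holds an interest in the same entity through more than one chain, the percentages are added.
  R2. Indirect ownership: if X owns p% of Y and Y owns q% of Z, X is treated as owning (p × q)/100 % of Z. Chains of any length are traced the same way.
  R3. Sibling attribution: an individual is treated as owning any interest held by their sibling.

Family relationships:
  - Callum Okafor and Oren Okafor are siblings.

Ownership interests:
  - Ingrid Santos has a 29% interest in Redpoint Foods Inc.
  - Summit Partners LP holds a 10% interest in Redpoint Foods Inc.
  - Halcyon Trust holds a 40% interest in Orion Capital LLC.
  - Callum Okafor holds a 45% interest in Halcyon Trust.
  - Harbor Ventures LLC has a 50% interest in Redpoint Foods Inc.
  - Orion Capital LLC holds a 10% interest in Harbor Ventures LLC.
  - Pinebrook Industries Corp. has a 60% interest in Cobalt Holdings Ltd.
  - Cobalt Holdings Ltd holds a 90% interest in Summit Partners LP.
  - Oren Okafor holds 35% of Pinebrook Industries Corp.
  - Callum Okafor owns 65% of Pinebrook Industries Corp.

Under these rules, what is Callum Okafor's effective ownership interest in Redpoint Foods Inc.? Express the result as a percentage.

By sibling attribution (R3), Callum Okafor is treated as also owning Oren Okafor's interest in Pinebrook Industries Corp, giving 65% + 35% = 100%.
Chain via Pinebrook Industries Corp. → Cobalt Holdings Ltd → Summit Partners LP (R2): 100% × 60% × 90% × 10% = 5.4% of Redpoint Foods Inc.
Chain via Halcyon Trust → Orion Capital LLC → Harbor Ventures LLC (R2): 45% × 40% × 10% × 50% = 0.9% of Redpoint Foods Inc.
Aggregating (R1): 5.4% + 0.9% = 6.3%.

6.3%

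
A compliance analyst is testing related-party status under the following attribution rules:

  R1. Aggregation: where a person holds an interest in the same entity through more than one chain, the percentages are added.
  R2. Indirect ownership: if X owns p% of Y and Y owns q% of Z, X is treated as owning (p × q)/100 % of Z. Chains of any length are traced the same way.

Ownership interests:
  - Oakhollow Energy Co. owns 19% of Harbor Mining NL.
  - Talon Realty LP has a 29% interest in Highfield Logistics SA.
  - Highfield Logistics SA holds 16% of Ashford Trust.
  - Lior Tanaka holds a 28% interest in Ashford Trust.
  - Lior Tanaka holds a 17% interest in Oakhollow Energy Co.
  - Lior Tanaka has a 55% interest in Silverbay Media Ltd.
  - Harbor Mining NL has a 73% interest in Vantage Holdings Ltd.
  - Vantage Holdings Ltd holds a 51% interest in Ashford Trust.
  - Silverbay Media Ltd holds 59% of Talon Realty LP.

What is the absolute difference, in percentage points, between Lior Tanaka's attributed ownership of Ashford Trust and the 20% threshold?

10.708209

Chain via Oakhollow Energy Co. → Harbor Mining NL → Vantage Holdings Ltd (R2): 17% × 19% × 73% × 51% = 1.202529% of Ashford Trust.
Chain via Silverbay Media Ltd → Talon Realty LP → Highfield Logistics SA (R2): 55% × 59% × 29% × 16% = 1.50568% of Ashford Trust.
Direct interest in Ashford Trust: 28%.
Aggregating (R1): 1.202529% + 1.50568% + 28% = 30.708209%.
30.708209% exceeds the 20% threshold by 10.708209 percentage points.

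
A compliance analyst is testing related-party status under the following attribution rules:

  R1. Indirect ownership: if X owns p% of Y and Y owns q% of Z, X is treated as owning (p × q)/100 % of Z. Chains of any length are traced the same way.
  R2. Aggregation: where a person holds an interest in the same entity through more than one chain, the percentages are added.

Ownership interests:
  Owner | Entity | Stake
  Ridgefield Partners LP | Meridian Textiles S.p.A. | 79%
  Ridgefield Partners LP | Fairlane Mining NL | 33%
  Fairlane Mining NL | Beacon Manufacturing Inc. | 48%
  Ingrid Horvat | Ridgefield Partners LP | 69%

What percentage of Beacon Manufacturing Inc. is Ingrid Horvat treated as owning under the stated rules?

10.9296%

Chain via Ridgefield Partners LP → Fairlane Mining NL (R1): 69% × 33% × 48% = 10.9296% of Beacon Manufacturing Inc.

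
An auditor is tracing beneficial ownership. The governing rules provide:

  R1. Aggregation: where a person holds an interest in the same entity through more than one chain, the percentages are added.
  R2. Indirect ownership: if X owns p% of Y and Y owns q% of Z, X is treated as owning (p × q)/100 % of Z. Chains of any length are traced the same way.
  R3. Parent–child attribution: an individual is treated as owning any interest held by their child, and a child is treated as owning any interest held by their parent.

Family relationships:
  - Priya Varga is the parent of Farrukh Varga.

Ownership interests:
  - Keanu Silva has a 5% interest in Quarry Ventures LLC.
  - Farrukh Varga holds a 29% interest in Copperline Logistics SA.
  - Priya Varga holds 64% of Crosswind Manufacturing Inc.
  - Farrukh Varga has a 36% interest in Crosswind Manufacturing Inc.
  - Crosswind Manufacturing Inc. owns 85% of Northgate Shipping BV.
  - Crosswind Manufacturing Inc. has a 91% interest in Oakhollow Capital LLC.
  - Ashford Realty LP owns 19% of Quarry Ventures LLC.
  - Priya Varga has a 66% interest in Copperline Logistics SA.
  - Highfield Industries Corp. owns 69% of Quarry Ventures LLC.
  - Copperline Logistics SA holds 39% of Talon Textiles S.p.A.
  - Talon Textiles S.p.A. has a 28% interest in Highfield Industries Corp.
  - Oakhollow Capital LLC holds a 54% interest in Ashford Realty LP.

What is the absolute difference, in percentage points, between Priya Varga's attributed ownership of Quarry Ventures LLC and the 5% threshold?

11.49466

By parent–child attribution (R3), Priya Varga is treated as also owning Farrukh Varga's interest in Crosswind Manufacturing Inc, giving 64% + 36% = 100%.
By parent–child attribution (R3), Priya Varga is treated as also owning Farrukh Varga's interest in Copperline Logistics SA, giving 66% + 29% = 95%.
Chain via Crosswind Manufacturing Inc. → Oakhollow Capital LLC → Ashford Realty LP (R2): 100% × 91% × 54% × 19% = 9.3366% of Quarry Ventures LLC.
Chain via Copperline Logistics SA → Talon Textiles S.p.A. → Highfield Industries Corp. (R2): 95% × 39% × 28% × 69% = 7.15806% of Quarry Ventures LLC.
Aggregating (R1): 9.3366% + 7.15806% = 16.49466%.
16.49466% exceeds the 5% threshold by 11.49466 percentage points.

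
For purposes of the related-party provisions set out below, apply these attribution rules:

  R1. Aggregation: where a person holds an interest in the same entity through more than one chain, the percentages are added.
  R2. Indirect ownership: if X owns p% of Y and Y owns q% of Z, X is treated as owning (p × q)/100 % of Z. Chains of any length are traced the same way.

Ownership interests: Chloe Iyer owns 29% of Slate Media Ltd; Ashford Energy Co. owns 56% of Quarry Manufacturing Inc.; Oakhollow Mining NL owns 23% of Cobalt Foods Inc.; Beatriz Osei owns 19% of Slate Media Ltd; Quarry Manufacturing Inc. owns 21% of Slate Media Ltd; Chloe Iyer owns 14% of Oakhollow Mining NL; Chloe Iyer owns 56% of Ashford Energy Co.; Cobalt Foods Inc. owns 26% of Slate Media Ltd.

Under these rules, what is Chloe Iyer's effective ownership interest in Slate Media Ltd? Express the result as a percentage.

Chain via Ashford Energy Co. → Quarry Manufacturing Inc. (R2): 56% × 56% × 21% = 6.5856% of Slate Media Ltd.
Chain via Oakhollow Mining NL → Cobalt Foods Inc. (R2): 14% × 23% × 26% = 0.8372% of Slate Media Ltd.
Direct interest in Slate Media Ltd: 29%.
Aggregating (R1): 6.5856% + 0.8372% + 29% = 36.4228%.

36.4228%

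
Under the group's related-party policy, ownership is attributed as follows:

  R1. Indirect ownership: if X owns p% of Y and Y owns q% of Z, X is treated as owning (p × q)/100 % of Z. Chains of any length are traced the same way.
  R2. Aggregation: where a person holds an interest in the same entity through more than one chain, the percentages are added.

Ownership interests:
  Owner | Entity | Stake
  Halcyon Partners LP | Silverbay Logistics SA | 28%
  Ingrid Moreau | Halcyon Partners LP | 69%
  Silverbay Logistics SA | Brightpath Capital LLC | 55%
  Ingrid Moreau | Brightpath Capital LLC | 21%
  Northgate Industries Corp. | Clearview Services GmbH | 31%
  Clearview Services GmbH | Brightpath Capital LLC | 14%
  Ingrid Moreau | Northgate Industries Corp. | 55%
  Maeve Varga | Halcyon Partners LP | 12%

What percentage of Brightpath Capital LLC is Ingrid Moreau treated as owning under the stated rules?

34.013%

Chain via Halcyon Partners LP → Silverbay Logistics SA (R1): 69% × 28% × 55% = 10.626% of Brightpath Capital LLC.
Chain via Northgate Industries Corp. → Clearview Services GmbH (R1): 55% × 31% × 14% = 2.387% of Brightpath Capital LLC.
Direct interest in Brightpath Capital LLC: 21%.
Aggregating (R2): 10.626% + 2.387% + 21% = 34.013%.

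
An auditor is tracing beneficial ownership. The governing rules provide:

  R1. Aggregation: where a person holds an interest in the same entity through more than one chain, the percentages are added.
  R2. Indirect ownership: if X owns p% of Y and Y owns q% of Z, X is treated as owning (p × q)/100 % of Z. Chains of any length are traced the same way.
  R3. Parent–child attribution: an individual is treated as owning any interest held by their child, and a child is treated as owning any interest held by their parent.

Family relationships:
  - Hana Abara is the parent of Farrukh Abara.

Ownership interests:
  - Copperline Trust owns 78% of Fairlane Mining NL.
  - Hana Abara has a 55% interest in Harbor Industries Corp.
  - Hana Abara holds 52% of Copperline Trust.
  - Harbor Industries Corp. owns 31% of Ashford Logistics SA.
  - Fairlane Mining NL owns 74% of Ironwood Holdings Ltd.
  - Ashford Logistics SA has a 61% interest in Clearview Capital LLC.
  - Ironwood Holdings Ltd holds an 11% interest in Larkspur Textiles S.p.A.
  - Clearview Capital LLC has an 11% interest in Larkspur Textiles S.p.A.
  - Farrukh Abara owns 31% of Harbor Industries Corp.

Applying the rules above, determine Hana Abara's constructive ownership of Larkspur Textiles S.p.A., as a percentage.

5.09047%

By parent–child attribution (R3), Hana Abara is treated as also owning Farrukh Abara's interest in Harbor Industries Corp, giving 55% + 31% = 86%.
Chain via Harbor Industries Corp. → Ashford Logistics SA → Clearview Capital LLC (R2): 86% × 31% × 61% × 11% = 1.788886% of Larkspur Textiles S.p.A.
Chain via Copperline Trust → Fairlane Mining NL → Ironwood Holdings Ltd (R2): 52% × 78% × 74% × 11% = 3.301584% of Larkspur Textiles S.p.A.
Aggregating (R1): 1.788886% + 3.301584% = 5.09047%.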